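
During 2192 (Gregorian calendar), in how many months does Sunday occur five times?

A month of length L has five Sundays iff its first Sunday is on day ≤ L−28 (so day 1–3 in a 31-day month, 1–2 in a 30-day month, day 1 in a leap February).
Checking each month of 2192: Jan starts Sun (31d) ✓; Feb starts Wed (29d); Mar starts Thu (31d); Apr starts Sun (30d) ✓; May starts Tue (31d); Jun starts Fri (30d); Jul starts Sun (31d) ✓; Aug starts Wed (31d); Sep starts Sat (30d) ✓; Oct starts Mon (31d); Nov starts Thu (30d); Dec starts Sat (31d) ✓.
Five-Sunday months: January, April, July, September, December → 5.

5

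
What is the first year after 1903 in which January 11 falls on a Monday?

1904

From one year to the next, a fixed date's weekday advances by 1, or by 2 when a Feb 29 lies between the two dates.
1903: January 11 is Sunday.
1904: Monday (+1)
January 11 falls on a Monday in 1904.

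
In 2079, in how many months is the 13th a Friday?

Check the 13th of each month of 2079: Jan 13: Fri, Feb 13: Mon, Mar 13: Mon, Apr 13: Thu, May 13: Sat, Jun 13: Tue, Jul 13: Thu, Aug 13: Sun, Sep 13: Wed, Oct 13: Fri, Nov 13: Mon, Dec 13: Wed.
Friday occurs in January, October — 2 months.

2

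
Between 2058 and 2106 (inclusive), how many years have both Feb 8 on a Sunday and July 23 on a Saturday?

0

Check each year's weekday for Feb 8 and July 23:
  2058: Fri/Tue  2059: Sat/Wed  2060: Sun/Fri  2061: Tue/Sat  2062: Wed/Sun  2063: Thu/Mon  2064: Fri/Wed  2065: Sun/Thu  2066: Mon/Fri  2067: Tue/Sat  2068: Wed/Mon  2069: Fri/Tue  2070: Sat/Wed  2071: Sun/Thu  …(21 more)…  2093: Sun/Thu  2094: Mon/Fri  2095: Tue/Sat  2096: Wed/Mon  2097: Fri/Tue  2098: Sat/Wed  2099: Sun/Thu  2100: Mon/Fri  2101: Tue/Sat  2102: Wed/Sun  2103: Thu/Mon  2104: Fri/Wed  2105: Sun/Thu  2106: Mon/Fri
Both conditions hold in: no year — 0.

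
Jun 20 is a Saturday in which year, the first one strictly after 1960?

From one year to the next, a fixed date's weekday advances by 1, or by 2 when a Feb 29 lies between the two dates.
1960: June 20 is Monday.
1961: Tuesday (+1)
1962: Wednesday (+1)
1963: Thursday (+1)
1964: Saturday (+2)
Jun 20 falls on a Saturday in 1964.

1964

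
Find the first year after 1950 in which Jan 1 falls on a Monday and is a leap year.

Jan 1 advances by 2 weekdays after a leap year and by 1 after a common year.
1950: Jan 1 is Sunday.
1951: Monday
1952: Tuesday (leap)
1953: Thursday
1954: Friday
1955: Saturday
1956: Sunday (leap)
1957: Tuesday
1958: Wednesday
1959: Thursday
1960: Friday (leap)
1961: Sunday
1962: Monday
1963: Tuesday
1964: Wednesday (leap)
1965: Friday
1966: Saturday
1967: Sunday
1968: Monday (leap)
1968 begins on a Monday and is a leap year.

1968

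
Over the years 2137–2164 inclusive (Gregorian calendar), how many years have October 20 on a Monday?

4

Track October 20's weekday year by year (advancing +1, or +2 across a Feb 29):
  2137: Sun  2138: Mon (+1) ✓  2139: Tue (+1)  2140: Thu (+2)  2141: Fri (+1)
  2142: Sat (+1)  2143: Sun (+1)  2144: Tue (+2)  2145: Wed (+1)  2146: Thu (+1)
  2147: Fri (+1)  2148: Sun (+2)  2149: Mon (+1) ✓  2150: Tue (+1)  2151: Wed (+1)
  2152: Fri (+2)  2153: Sat (+1)  2154: Sun (+1)  2155: Mon (+1) ✓  2156: Wed (+2)
  2157: Thu (+1)  2158: Fri (+1)  2159: Sat (+1)  2160: Mon (+2) ✓  2161: Tue (+1)
  2162: Wed (+1)  2163: Thu (+1)  2164: Sat (+2)
Monday years: 2138, 2149, 2155, 2160 — 4 in total.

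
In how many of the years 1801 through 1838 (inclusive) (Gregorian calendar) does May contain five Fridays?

May has 31 days; it has five Fridays when Friday falls among the first (month-length − 28) days — i.e. when May 1 is one of Friday/Thursday/Wednesday.
May 1 by year: 1801:Fri✓ 1802:Sat 1803:Sun 1804:Tue 1805:Wed✓ 1806:Thu✓ 1807:Fri✓ 1808:Sun 1809:Mon 1810:Tue 1811:Wed✓ 1812:Fri✓ 1813:Sat 1814:Sun 1815:Mon …(8 more)… 1824:Sat 1825:Sun 1826:Mon 1827:Tue 1828:Thu✓ 1829:Fri✓ 1830:Sat 1831:Sun 1832:Tue 1833:Wed✓ 1834:Thu✓ 1835:Fri✓ 1836:Sun 1837:Mon 1838:Tue
Years with five Fridays: 1801, 1805, 1806, 1807, 1811, 1812, 1816, 1817, 1818, 1822, 1823, 1828, 1829, 1833, 1834, 1835 → 16.

16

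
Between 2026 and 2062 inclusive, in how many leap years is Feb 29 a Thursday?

1

Leap years in 2026–2062: 9 of them.
Feb 29 weekday advances by 5 (mod 7) from one leap year to the next four years later (or differs when a century non-leap intervenes).
Leap-day weekdays: 2028:Tue 2032:Sun 2036:Fri 2040:Wed 2044:Mon 2048:Sat 2052:Thu✓ 2056:Tue 2060:Sun
Thursday: 2052 → 1.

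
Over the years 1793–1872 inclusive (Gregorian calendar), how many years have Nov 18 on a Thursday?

10

Track Nov 18's weekday year by year (advancing +1, or +2 across a Feb 29):
  1793: Mon  1794: Tue (+1)  1795: Wed (+1)  1796: Fri (+2)  1797: Sat (+1)
  1798: Sun (+1)  1799: Mon (+1)  1800: Tue (+1)  1801: Wed (+1)  1802: Thu (+1) ✓
  1803: Fri (+1)  1804: Sun (+2)  1805: Mon (+1)  1806: Tue (+1)  … (52 more years) …
  1859: Fri (+1)  1860: Sun (+2)  1861: Mon (+1)  1862: Tue (+1)  1863: Wed (+1)
  1864: Fri (+2)  1865: Sat (+1)  1866: Sun (+1)  1867: Mon (+1)  1868: Wed (+2)
  1869: Thu (+1) ✓  1870: Fri (+1)  1871: Sat (+1)  1872: Mon (+2)
Thursday years: 1802, 1813, 1819, 1824, 1830, 1841, 1847, 1852, 1858, 1869 — 10 in total.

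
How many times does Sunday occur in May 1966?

5

May 1966 has 31 days and begins on Sunday.
The first Sunday is May 1.
Sundays fall on 1, 8, 15, 22, 29 — that's 5.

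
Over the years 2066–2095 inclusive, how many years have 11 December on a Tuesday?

Track 11 December's weekday year by year (advancing +1, or +2 across a Feb 29):
  2066: Sat  2067: Sun (+1)  2068: Tue (+2) ✓  2069: Wed (+1)  2070: Thu (+1)
  2071: Fri (+1)  2072: Sun (+2)  2073: Mon (+1)  2074: Tue (+1) ✓  2075: Wed (+1)
  2076: Fri (+2)  2077: Sat (+1)  2078: Sun (+1)  2079: Mon (+1)  2080: Wed (+2)
  2081: Thu (+1)  2082: Fri (+1)  2083: Sat (+1)  2084: Mon (+2)  2085: Tue (+1) ✓
  2086: Wed (+1)  2087: Thu (+1)  2088: Sat (+2)  2089: Sun (+1)  2090: Mon (+1)
  2091: Tue (+1) ✓  2092: Thu (+2)  2093: Fri (+1)  2094: Sat (+1)  2095: Sun (+1)
Tuesday years: 2068, 2074, 2085, 2091 — 4 in total.

4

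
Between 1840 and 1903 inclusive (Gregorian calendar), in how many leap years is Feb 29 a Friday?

2

Leap years in 1840–1903: 15 of them.
Feb 29 weekday advances by 5 (mod 7) from one leap year to the next four years later (or differs when a century non-leap intervenes).
Leap-day weekdays: 1840:Sat 1844:Thu 1848:Tue 1852:Sun 1856:Fri✓ 1860:Wed 1864:Mon 1868:Sat 1872:Thu 1876:Tue 1880:Sun 1884:Fri✓ 1888:Wed 1892:Mon 1896:Sat
Friday: 1856, 1884 → 2.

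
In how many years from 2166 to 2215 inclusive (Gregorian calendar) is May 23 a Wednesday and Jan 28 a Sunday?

Check each year's weekday for May 23 and Jan 28:
  2166: Fri/Tue  2167: Sat/Wed  2168: Mon/Thu  2169: Tue/Sat  2170: Wed/Sun ✓  2171: Thu/Mon  2172: Sat/Tue  2173: Sun/Thu  2174: Mon/Fri  2175: Tue/Sat  2176: Thu/Sun  2177: Fri/Tue  2178: Sat/Wed  2179: Sun/Thu  …(22 more)…  2202: Sun/Thu  2203: Mon/Fri  2204: Wed/Sat  2205: Thu/Mon  2206: Fri/Tue  2207: Sat/Wed  2208: Mon/Thu  2209: Tue/Sat  2210: Wed/Sun ✓  2211: Thu/Mon  2212: Sat/Tue  2213: Sun/Thu  2214: Mon/Fri  2215: Tue/Sat
Both conditions hold in: 2170, 2181, 2187, 2198, 2210 — 5.

5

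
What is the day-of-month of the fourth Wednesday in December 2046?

26

December 1, 2046 is a Saturday, so the first Wednesday is the 5th.
The fourth Wednesday is 5 + 21 = 26.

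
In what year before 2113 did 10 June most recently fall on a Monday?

2109

From one year to the next, a fixed date's weekday advances by 1, or by 2 when a Feb 29 lies between the two dates.
2113: June 10 is Saturday.
2112: Friday (−1)
2111: Wednesday (−2)
2110: Tuesday (−1)
2109: Monday (−1)
10 June falls on a Monday in 2109.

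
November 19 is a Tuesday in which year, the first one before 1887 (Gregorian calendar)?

From one year to the next, a fixed date's weekday advances by 1, or by 2 when a Feb 29 lies between the two dates.
1887: November 19 is Saturday.
1886: Friday (−1)
1885: Thursday (−1)
1884: Wednesday (−1)
1883: Monday (−2)
1882: Sunday (−1)
1881: Saturday (−1)
1880: Friday (−1)
1879: Wednesday (−2)
1878: Tuesday (−1)
November 19 falls on a Tuesday in 1878.

1878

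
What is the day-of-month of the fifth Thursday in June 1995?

June 1, 1995 is a Thursday, so the first Thursday is the 1st.
The fifth Thursday is 1 + 28 = 29.

29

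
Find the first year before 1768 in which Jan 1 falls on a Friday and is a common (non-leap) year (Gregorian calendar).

1762

Jan 1 advances by 2 weekdays after a leap year and by 1 after a common year.
1768: Jan 1 is Friday (leap).
1767: Thursday
1766: Wednesday
1765: Tuesday
1764: Sunday (leap)
1763: Saturday
1762: Friday
1762 begins on a Friday and is a common year.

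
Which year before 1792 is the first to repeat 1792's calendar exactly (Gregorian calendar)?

1764

Two years share a calendar iff Jan 1 falls on the same weekday and both are leap or both are common. 1792: Jan 1 is Sunday, leap year.
1791: Jan 1 Saturday, common
1790: Jan 1 Friday, common
1789: Jan 1 Thursday, common
1788: Jan 1 Tuesday, leap
1787: Jan 1 Monday, common
1786: Jan 1 Sunday, common
1785: Jan 1 Saturday, common
1784: Jan 1 Thursday, leap
1783: Jan 1 Wednesday, common
1782: Jan 1 Tuesday, common
1781: Jan 1 Monday, common
1780: Jan 1 Saturday, leap
1779: Jan 1 Friday, common
1778: Jan 1 Thursday, common
1777: Jan 1 Wednesday, common
1776: Jan 1 Monday, leap
1775: Jan 1 Sunday, common
1774: Jan 1 Saturday, common
1773: Jan 1 Friday, common
1772: Jan 1 Wednesday, leap
1771: Jan 1 Tuesday, common
1770: Jan 1 Monday, common
1769: Jan 1 Sunday, common
1768: Jan 1 Friday, leap
1767: Jan 1 Thursday, common
1766: Jan 1 Wednesday, common
1765: Jan 1 Tuesday, common
1764: Jan 1 Sunday, leap
1764 matches on both conditions.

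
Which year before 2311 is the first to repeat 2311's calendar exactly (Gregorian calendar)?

2305

Two years share a calendar iff Jan 1 falls on the same weekday and both are leap or both are common. 2311: Jan 1 is Sunday, common year.
2310: Jan 1 Saturday, common
2309: Jan 1 Friday, common
2308: Jan 1 Wednesday, leap
2307: Jan 1 Tuesday, common
2306: Jan 1 Monday, common
2305: Jan 1 Sunday, common
2305 matches on both conditions.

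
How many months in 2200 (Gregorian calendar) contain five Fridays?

A month of length L has five Fridays iff its first Friday is on day ≤ L−28 (so day 1–3 in a 31-day month, 1–2 in a 30-day month, day 1 in a leap February).
Checking each month of 2200: Jan starts Wed (31d) ✓; Feb starts Sat (28d); Mar starts Sat (31d); Apr starts Tue (30d); May starts Thu (31d) ✓; Jun starts Sun (30d); Jul starts Tue (31d); Aug starts Fri (31d) ✓; Sep starts Mon (30d); Oct starts Wed (31d) ✓; Nov starts Sat (30d); Dec starts Mon (31d).
Five-Friday months: January, May, August, October → 4.

4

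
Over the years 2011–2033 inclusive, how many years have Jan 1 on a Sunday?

Track Jan 1's weekday year by year (advancing +1, or +2 across a Feb 29):
  2011: Sat  2012: Sun (+1) ✓  2013: Tue (+2)  2014: Wed (+1)  2015: Thu (+1)
  2016: Fri (+1)  2017: Sun (+2) ✓  2018: Mon (+1)  2019: Tue (+1)  2020: Wed (+1)
  2021: Fri (+2)  2022: Sat (+1)  2023: Sun (+1) ✓  2024: Mon (+1)  2025: Wed (+2)
  2026: Thu (+1)  2027: Fri (+1)  2028: Sat (+1)  2029: Mon (+2)  2030: Tue (+1)
  2031: Wed (+1)  2032: Thu (+1)  2033: Sat (+2)
Sunday years: 2012, 2017, 2023 — 3 in total.

3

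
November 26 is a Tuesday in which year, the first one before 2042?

From one year to the next, a fixed date's weekday advances by 1, or by 2 when a Feb 29 lies between the two dates.
2042: November 26 is Wednesday.
2041: Tuesday (−1)
November 26 falls on a Tuesday in 2041.

2041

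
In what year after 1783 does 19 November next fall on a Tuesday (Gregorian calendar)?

1793

From one year to the next, a fixed date's weekday advances by 1, or by 2 when a Feb 29 lies between the two dates.
1783: November 19 is Wednesday.
1784: Friday (+2)
1785: Saturday (+1)
1786: Sunday (+1)
1787: Monday (+1)
1788: Wednesday (+2)
1789: Thursday (+1)
1790: Friday (+1)
1791: Saturday (+1)
1792: Monday (+2)
1793: Tuesday (+1)
19 November falls on a Tuesday in 1793.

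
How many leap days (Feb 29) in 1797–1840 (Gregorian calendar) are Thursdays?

1

Leap years in 1797–1840: 10 of them.
Feb 29 weekday advances by 5 (mod 7) from one leap year to the next four years later (or differs when a century non-leap intervenes).
Leap-day weekdays: 1804:Wed 1808:Mon 1812:Sat 1816:Thu✓ 1820:Tue 1824:Sun 1828:Fri 1832:Wed 1836:Mon 1840:Sat
Thursday: 1816 → 1.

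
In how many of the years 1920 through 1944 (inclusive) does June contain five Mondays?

June has 30 days; it has five Mondays when Monday falls among the first (month-length − 28) days — i.e. when June 1 is one of Monday/Sunday.
June 1 by year: 1920:Tue 1921:Wed 1922:Thu 1923:Fri 1924:Sun✓ 1925:Mon✓ 1926:Tue 1927:Wed 1928:Fri 1929:Sat 1930:Sun✓ 1931:Mon✓ 1932:Wed 1933:Thu 1934:Fri 1935:Sat 1936:Mon✓ 1937:Tue 1938:Wed 1939:Thu 1940:Sat 1941:Sun✓ 1942:Mon✓ 1943:Tue 1944:Thu
Years with five Mondays: 1924, 1925, 1930, 1931, 1936, 1941, 1942 → 7.

7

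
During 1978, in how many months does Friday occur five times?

A month of length L has five Fridays iff its first Friday is on day ≤ L−28 (so day 1–3 in a 31-day month, 1–2 in a 30-day month, day 1 in a leap February).
Checking each month of 1978: Jan starts Sun (31d); Feb starts Wed (28d); Mar starts Wed (31d) ✓; Apr starts Sat (30d); May starts Mon (31d); Jun starts Thu (30d) ✓; Jul starts Sat (31d); Aug starts Tue (31d); Sep starts Fri (30d) ✓; Oct starts Sun (31d); Nov starts Wed (30d); Dec starts Fri (31d) ✓.
Five-Friday months: March, June, September, December → 4.

4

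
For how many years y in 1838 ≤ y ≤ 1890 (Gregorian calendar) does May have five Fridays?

23

May has 31 days; it has five Fridays when Friday falls among the first (month-length − 28) days — i.e. when May 1 is one of Friday/Thursday/Wednesday.
May 1 by year: 1838:Tue 1839:Wed✓ 1840:Fri✓ 1841:Sat 1842:Sun 1843:Mon 1844:Wed✓ 1845:Thu✓ 1846:Fri✓ 1847:Sat 1848:Mon 1849:Tue 1850:Wed✓ 1851:Thu✓ 1852:Sat …(23 more)… 1876:Mon 1877:Tue 1878:Wed✓ 1879:Thu✓ 1880:Sat 1881:Sun 1882:Mon 1883:Tue 1884:Thu✓ 1885:Fri✓ 1886:Sat 1887:Sun 1888:Tue 1889:Wed✓ 1890:Thu✓
Years with five Fridays: 1839, 1840, 1844, 1845, 1846, 1850, 1851, 1856, 1857, 1861, 1862, 1863, 1867, 1868, 1872, 1873, 1874, 1878, 1879, 1884, 1885, 1889, 1890 → 23.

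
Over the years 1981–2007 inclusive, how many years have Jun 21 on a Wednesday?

Track Jun 21's weekday year by year (advancing +1, or +2 across a Feb 29):
  1981: Sun  1982: Mon (+1)  1983: Tue (+1)  1984: Thu (+2)  1985: Fri (+1)
  1986: Sat (+1)  1987: Sun (+1)  1988: Tue (+2)  1989: Wed (+1) ✓  1990: Thu (+1)
  1991: Fri (+1)  1992: Sun (+2)  1993: Mon (+1)  1994: Tue (+1)  1995: Wed (+1) ✓
  1996: Fri (+2)  1997: Sat (+1)  1998: Sun (+1)  1999: Mon (+1)  2000: Wed (+2) ✓
  2001: Thu (+1)  2002: Fri (+1)  2003: Sat (+1)  2004: Mon (+2)  2005: Tue (+1)
  2006: Wed (+1) ✓  2007: Thu (+1)
Wednesday years: 1989, 1995, 2000, 2006 — 4 in total.

4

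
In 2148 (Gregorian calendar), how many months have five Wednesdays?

4

A month of length L has five Wednesdays iff its first Wednesday is on day ≤ L−28 (so day 1–3 in a 31-day month, 1–2 in a 30-day month, day 1 in a leap February).
Checking each month of 2148: Jan starts Mon (31d) ✓; Feb starts Thu (29d); Mar starts Fri (31d); Apr starts Mon (30d); May starts Wed (31d) ✓; Jun starts Sat (30d); Jul starts Mon (31d) ✓; Aug starts Thu (31d); Sep starts Sun (30d); Oct starts Tue (31d) ✓; Nov starts Fri (30d); Dec starts Sun (31d).
Five-Wednesday months: January, May, July, October → 4.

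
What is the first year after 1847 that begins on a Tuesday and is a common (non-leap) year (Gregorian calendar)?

Jan 1 advances by 2 weekdays after a leap year and by 1 after a common year.
1847: Jan 1 is Friday.
1848: Saturday (leap)
1849: Monday
1850: Tuesday
1850 begins on a Tuesday and is a common year.

1850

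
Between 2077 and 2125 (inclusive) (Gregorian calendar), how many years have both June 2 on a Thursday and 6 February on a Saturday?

Check each year's weekday for June 2 and 6 February:
  2077: Wed/Sat  2078: Thu/Sun  2079: Fri/Mon  2080: Sun/Tue  2081: Mon/Thu  2082: Tue/Fri  2083: Wed/Sat  2084: Fri/Sun  2085: Sat/Tue  2086: Sun/Wed  2087: Mon/Thu  2088: Wed/Fri  2089: Thu/Sun  2090: Fri/Mon  …(21 more)…  2112: Thu/Sat ✓  2113: Fri/Mon  2114: Sat/Tue  2115: Sun/Wed  2116: Tue/Thu  2117: Wed/Sat  2118: Thu/Sun  2119: Fri/Mon  2120: Sun/Tue  2121: Mon/Thu  2122: Tue/Fri  2123: Wed/Sat  2124: Fri/Sun  2125: Sat/Tue
Both conditions hold in: 2112 — 1.

1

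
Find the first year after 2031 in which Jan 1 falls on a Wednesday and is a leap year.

2048

Jan 1 advances by 2 weekdays after a leap year and by 1 after a common year.
2031: Jan 1 is Wednesday.
2032: Thursday (leap)
2033: Saturday
2034: Sunday
2035: Monday
2036: Tuesday (leap)
2037: Thursday
2038: Friday
2039: Saturday
2040: Sunday (leap)
2041: Tuesday
2042: Wednesday
2043: Thursday
2044: Friday (leap)
2045: Sunday
2046: Monday
2047: Tuesday
2048: Wednesday (leap)
2048 begins on a Wednesday and is a leap year.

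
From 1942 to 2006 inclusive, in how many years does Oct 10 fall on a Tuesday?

10

Track Oct 10's weekday year by year (advancing +1, or +2 across a Feb 29):
  1942: Sat  1943: Sun (+1)  1944: Tue (+2) ✓  1945: Wed (+1)  1946: Thu (+1)
  1947: Fri (+1)  1948: Sun (+2)  1949: Mon (+1)  1950: Tue (+1) ✓  1951: Wed (+1)
  1952: Fri (+2)  1953: Sat (+1)  1954: Sun (+1)  1955: Mon (+1)  … (37 more years) …
  1993: Sun (+1)  1994: Mon (+1)  1995: Tue (+1) ✓  1996: Thu (+2)  1997: Fri (+1)
  1998: Sat (+1)  1999: Sun (+1)  2000: Tue (+2) ✓  2001: Wed (+1)  2002: Thu (+1)
  2003: Fri (+1)  2004: Sun (+2)  2005: Mon (+1)  2006: Tue (+1) ✓
Tuesday years: 1944, 1950, 1961, 1967, 1972, 1978, 1989, 1995, 2000, 2006 — 10 in total.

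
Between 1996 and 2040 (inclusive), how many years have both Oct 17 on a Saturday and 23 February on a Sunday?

1

Check each year's weekday for Oct 17 and 23 February:
  1996: Thu/Fri  1997: Fri/Sun  1998: Sat/Mon  1999: Sun/Tue  2000: Tue/Wed  2001: Wed/Fri  2002: Thu/Sat  2003: Fri/Sun  2004: Sun/Mon  2005: Mon/Wed  2006: Tue/Thu  2007: Wed/Fri  2008: Fri/Sat  2009: Sat/Mon  …(17 more)…  2027: Sun/Tue  2028: Tue/Wed  2029: Wed/Fri  2030: Thu/Sat  2031: Fri/Sun  2032: Sun/Mon  2033: Mon/Wed  2034: Tue/Thu  2035: Wed/Fri  2036: Fri/Sat  2037: Sat/Mon  2038: Sun/Tue  2039: Mon/Wed  2040: Wed/Thu
Both conditions hold in: 2020 — 1.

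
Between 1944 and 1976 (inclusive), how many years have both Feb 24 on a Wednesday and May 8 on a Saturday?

3

Check each year's weekday for Feb 24 and May 8:
  1944: Thu/Mon  1945: Sat/Tue  1946: Sun/Wed  1947: Mon/Thu  1948: Tue/Sat  1949: Thu/Sun  1950: Fri/Mon  1951: Sat/Tue  1952: Sun/Thu  1953: Tue/Fri  1954: Wed/Sat ✓  1955: Thu/Sun  1956: Fri/Tue  1957: Sun/Wed  …(5 more)…  1963: Sun/Wed  1964: Mon/Fri  1965: Wed/Sat ✓  1966: Thu/Sun  1967: Fri/Mon  1968: Sat/Wed  1969: Mon/Thu  1970: Tue/Fri  1971: Wed/Sat ✓  1972: Thu/Mon  1973: Sat/Tue  1974: Sun/Wed  1975: Mon/Thu  1976: Tue/Sat
Both conditions hold in: 1954, 1965, 1971 — 3.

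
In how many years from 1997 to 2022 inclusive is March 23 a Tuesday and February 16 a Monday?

1

Check each year's weekday for March 23 and February 16:
  1997: Sun/Sun  1998: Mon/Mon  1999: Tue/Tue  2000: Thu/Wed  2001: Fri/Fri  2002: Sat/Sat  2003: Sun/Sun  2004: Tue/Mon ✓  2005: Wed/Wed  2006: Thu/Thu  2007: Fri/Fri  2008: Sun/Sat  2009: Mon/Mon  2010: Tue/Tue  2011: Wed/Wed  2012: Fri/Thu  2013: Sat/Sat  2014: Sun/Sun  2015: Mon/Mon  2016: Wed/Tue  2017: Thu/Thu  2018: Fri/Fri  2019: Sat/Sat  2020: Mon/Sun  2021: Tue/Tue  2022: Wed/Wed
Both conditions hold in: 2004 — 1.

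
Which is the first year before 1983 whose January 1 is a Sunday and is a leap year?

1956

Jan 1 advances by 2 weekdays after a leap year and by 1 after a common year.
1983: Jan 1 is Saturday.
1982: Friday
1981: Thursday
1980: Tuesday (leap)
1979: Monday
1978: Sunday
1977: Saturday
1976: Thursday (leap)
1975: Wednesday
1974: Tuesday
1973: Monday
1972: Saturday (leap)
1971: Friday
1970: Thursday
1969: Wednesday
1968: Monday (leap)
1967: Sunday
1966: Saturday
1965: Friday
1964: Wednesday (leap)
1963: Tuesday
1962: Monday
1961: Sunday
1960: Friday (leap)
1959: Thursday
1958: Wednesday
1957: Tuesday
1956: Sunday (leap)
1956 begins on a Sunday and is a leap year.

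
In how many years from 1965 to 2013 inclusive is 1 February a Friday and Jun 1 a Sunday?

Check each year's weekday for 1 February and Jun 1:
  1965: Mon/Tue  1966: Tue/Wed  1967: Wed/Thu  1968: Thu/Sat  1969: Sat/Sun  1970: Sun/Mon  1971: Mon/Tue  1972: Tue/Thu  1973: Thu/Fri  1974: Fri/Sat  1975: Sat/Sun  1976: Sun/Tue  1977: Tue/Wed  1978: Wed/Thu  …(21 more)…  2000: Tue/Thu  2001: Thu/Fri  2002: Fri/Sat  2003: Sat/Sun  2004: Sun/Tue  2005: Tue/Wed  2006: Wed/Thu  2007: Thu/Fri  2008: Fri/Sun ✓  2009: Sun/Mon  2010: Mon/Tue  2011: Tue/Wed  2012: Wed/Fri  2013: Fri/Sat
Both conditions hold in: 1980, 2008 — 2.

2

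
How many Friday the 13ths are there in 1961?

Check the 13th of each month of 1961: Jan 13: Fri, Feb 13: Mon, Mar 13: Mon, Apr 13: Thu, May 13: Sat, Jun 13: Tue, Jul 13: Thu, Aug 13: Sun, Sep 13: Wed, Oct 13: Fri, Nov 13: Mon, Dec 13: Wed.
Friday occurs in January, October — 2 months.

2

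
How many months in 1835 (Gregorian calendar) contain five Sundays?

4

A month of length L has five Sundays iff its first Sunday is on day ≤ L−28 (so day 1–3 in a 31-day month, 1–2 in a 30-day month, day 1 in a leap February).
Checking each month of 1835: Jan starts Thu (31d); Feb starts Sun (28d); Mar starts Sun (31d) ✓; Apr starts Wed (30d); May starts Fri (31d) ✓; Jun starts Mon (30d); Jul starts Wed (31d); Aug starts Sat (31d) ✓; Sep starts Tue (30d); Oct starts Thu (31d); Nov starts Sun (30d) ✓; Dec starts Tue (31d).
Five-Sunday months: March, May, August, November → 4.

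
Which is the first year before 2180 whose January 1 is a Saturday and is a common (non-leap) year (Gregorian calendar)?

2174

Jan 1 advances by 2 weekdays after a leap year and by 1 after a common year.
2180: Jan 1 is Saturday (leap).
2179: Friday
2178: Thursday
2177: Wednesday
2176: Monday (leap)
2175: Sunday
2174: Saturday
2174 begins on a Saturday and is a common year.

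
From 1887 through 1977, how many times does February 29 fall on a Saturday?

4

Leap years in 1887–1977: 22 of them.
Feb 29 weekday advances by 5 (mod 7) from one leap year to the next four years later (or differs when a century non-leap intervenes).
Leap-day weekdays: 1888:Wed 1892:Mon 1896:Sat✓ 1904:Mon 1908:Sat✓ 1912:Thu 1916:Tue 1920:Sun 1924:Fri 1928:Wed 1932:Mon 1936:Sat✓ 1940:Thu 1944:Tue 1948:Sun 1952:Fri 1956:Wed 1960:Mon 1964:Sat✓ 1968:Thu 1972:Tue 1976:Sun
Saturday: 1896, 1908, 1936, 1964 → 4.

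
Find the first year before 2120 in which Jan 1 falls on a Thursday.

Jan 1 advances by 2 weekdays after a leap year and by 1 after a common year.
2120: Jan 1 is Monday (leap).
2119: Sunday
2118: Saturday
2117: Friday
2116: Wednesday (leap)
2115: Tuesday
2114: Monday
2113: Sunday
2112: Friday (leap)
2111: Thursday
2111 begins on a Thursday

2111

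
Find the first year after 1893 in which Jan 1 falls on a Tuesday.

Jan 1 advances by 2 weekdays after a leap year and by 1 after a common year.
1893: Jan 1 is Sunday.
1894: Monday
1895: Tuesday
1895 begins on a Tuesday

1895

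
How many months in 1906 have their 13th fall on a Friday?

Check the 13th of each month of 1906: Jan 13: Sat, Feb 13: Tue, Mar 13: Tue, Apr 13: Fri, May 13: Sun, Jun 13: Wed, Jul 13: Fri, Aug 13: Mon, Sep 13: Thu, Oct 13: Sat, Nov 13: Tue, Dec 13: Thu.
Friday occurs in April, July — 2 months.

2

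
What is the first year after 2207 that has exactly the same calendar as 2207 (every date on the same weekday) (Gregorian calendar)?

2218

Two years share a calendar iff Jan 1 falls on the same weekday and both are leap or both are common. 2207: Jan 1 is Thursday, common year.
2208: Jan 1 Friday, leap
2209: Jan 1 Sunday, common
2210: Jan 1 Monday, common
2211: Jan 1 Tuesday, common
2212: Jan 1 Wednesday, leap
2213: Jan 1 Friday, common
2214: Jan 1 Saturday, common
2215: Jan 1 Sunday, common
2216: Jan 1 Monday, leap
2217: Jan 1 Wednesday, common
2218: Jan 1 Thursday, common
2218 matches on both conditions.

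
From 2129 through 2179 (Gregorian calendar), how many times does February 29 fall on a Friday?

2

Leap years in 2129–2179: 12 of them.
Feb 29 weekday advances by 5 (mod 7) from one leap year to the next four years later (or differs when a century non-leap intervenes).
Leap-day weekdays: 2132:Fri✓ 2136:Wed 2140:Mon 2144:Sat 2148:Thu 2152:Tue 2156:Sun 2160:Fri✓ 2164:Wed 2168:Mon 2172:Sat 2176:Thu
Friday: 2132, 2160 → 2.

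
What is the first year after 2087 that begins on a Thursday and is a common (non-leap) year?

2093

Jan 1 advances by 2 weekdays after a leap year and by 1 after a common year.
2087: Jan 1 is Wednesday.
2088: Thursday (leap)
2089: Saturday
2090: Sunday
2091: Monday
2092: Tuesday (leap)
2093: Thursday
2093 begins on a Thursday and is a common year.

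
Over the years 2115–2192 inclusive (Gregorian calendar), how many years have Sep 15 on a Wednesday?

Track Sep 15's weekday year by year (advancing +1, or +2 across a Feb 29):
  2115: Sun  2116: Tue (+2)  2117: Wed (+1) ✓  2118: Thu (+1)  2119: Fri (+1)
  2120: Sun (+2)  2121: Mon (+1)  2122: Tue (+1)  2123: Wed (+1) ✓  2124: Fri (+2)
  2125: Sat (+1)  2126: Sun (+1)  2127: Mon (+1)  2128: Wed (+2) ✓  … (50 more years) …
  2179: Wed (+1) ✓  2180: Fri (+2)  2181: Sat (+1)  2182: Sun (+1)  2183: Mon (+1)
  2184: Wed (+2) ✓  2185: Thu (+1)  2186: Fri (+1)  2187: Sat (+1)  2188: Mon (+2)
  2189: Tue (+1)  2190: Wed (+1) ✓  2191: Thu (+1)  2192: Sat (+2)
Wednesday years: 2117, 2123, 2128, 2134, 2145, 2151, 2156, 2162, 2173, 2179, 2184, 2190 — 12 in total.

12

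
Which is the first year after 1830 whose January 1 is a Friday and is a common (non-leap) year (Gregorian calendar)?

Jan 1 advances by 2 weekdays after a leap year and by 1 after a common year.
1830: Jan 1 is Friday.
1831: Saturday
1832: Sunday (leap)
1833: Tuesday
1834: Wednesday
1835: Thursday
1836: Friday (leap)
1837: Sunday
1838: Monday
1839: Tuesday
1840: Wednesday (leap)
1841: Friday
1841 begins on a Friday and is a common year.

1841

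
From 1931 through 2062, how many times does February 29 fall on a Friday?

4

Leap years in 1931–2062: 33 of them.
Feb 29 weekday advances by 5 (mod 7) from one leap year to the next four years later (or differs when a century non-leap intervenes).
Leap-day weekdays: 1932:Mon 1936:Sat 1940:Thu 1944:Tue 1948:Sun 1952:Fri✓ 1956:Wed 1960:Mon 1964:Sat 1968:Thu 1972:Tue 1976:Sun 1980:Fri✓ …(7 more)… 2012:Wed 2016:Mon 2020:Sat 2024:Thu 2028:Tue 2032:Sun 2036:Fri✓ 2040:Wed 2044:Mon 2048:Sat 2052:Thu 2056:Tue 2060:Sun
Friday: 1952, 1980, 2008, 2036 → 4.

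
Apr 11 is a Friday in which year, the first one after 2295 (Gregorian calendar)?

2302

From one year to the next, a fixed date's weekday advances by 1, or by 2 when a Feb 29 lies between the two dates.
2295: April 11 is Thursday.
2296: Saturday (+2)
2297: Sunday (+1)
2298: Monday (+1)
2299: Tuesday (+1)
2300: Wednesday (+1)
2301: Thursday (+1)
2302: Friday (+1)
Apr 11 falls on a Friday in 2302.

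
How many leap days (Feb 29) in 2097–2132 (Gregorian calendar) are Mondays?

1

Leap years in 2097–2132: 8 of them.
Feb 29 weekday advances by 5 (mod 7) from one leap year to the next four years later (or differs when a century non-leap intervenes).
Leap-day weekdays: 2104:Fri 2108:Wed 2112:Mon✓ 2116:Sat 2120:Thu 2124:Tue 2128:Sun 2132:Fri
Monday: 2112 → 1.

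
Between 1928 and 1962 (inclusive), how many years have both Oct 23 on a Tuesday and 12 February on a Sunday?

2

Check each year's weekday for Oct 23 and 12 February:
  1928: Tue/Sun ✓  1929: Wed/Tue  1930: Thu/Wed  1931: Fri/Thu  1932: Sun/Fri  1933: Mon/Sun  1934: Tue/Mon  1935: Wed/Tue  1936: Fri/Wed  1937: Sat/Fri  1938: Sun/Sat  1939: Mon/Sun  1940: Wed/Mon  1941: Thu/Wed  …(7 more)…  1949: Sun/Sat  1950: Mon/Sun  1951: Tue/Mon  1952: Thu/Tue  1953: Fri/Thu  1954: Sat/Fri  1955: Sun/Sat  1956: Tue/Sun ✓  1957: Wed/Tue  1958: Thu/Wed  1959: Fri/Thu  1960: Sun/Fri  1961: Mon/Sun  1962: Tue/Mon
Both conditions hold in: 1928, 1956 — 2.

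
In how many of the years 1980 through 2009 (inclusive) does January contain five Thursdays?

January has 31 days; it has five Thursdays when Thursday falls among the first (month-length − 28) days — i.e. when January 1 is one of Thursday/Wednesday/Tuesday.
January 1 by year: 1980:Tue✓ 1981:Thu✓ 1982:Fri 1983:Sat 1984:Sun 1985:Tue✓ 1986:Wed✓ 1987:Thu✓ 1988:Fri 1989:Sun 1990:Mon 1991:Tue✓ 1992:Wed✓ 1993:Fri 1994:Sat 1995:Sun 1996:Mon 1997:Wed✓ 1998:Thu✓ 1999:Fri 2000:Sat 2001:Mon 2002:Tue✓ 2003:Wed✓ 2004:Thu✓ 2005:Sat 2006:Sun 2007:Mon 2008:Tue✓ 2009:Thu✓
Years with five Thursdays: 1980, 1981, 1985, 1986, 1987, 1991, 1992, 1997, 1998, 2002, 2003, 2004, 2008, 2009 → 14.

14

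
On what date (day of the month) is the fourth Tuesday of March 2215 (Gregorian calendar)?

March 1, 2215 is a Wednesday, so the first Tuesday is the 7th.
The fourth Tuesday is 7 + 21 = 28.

28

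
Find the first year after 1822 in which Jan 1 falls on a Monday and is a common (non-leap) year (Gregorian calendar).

Jan 1 advances by 2 weekdays after a leap year and by 1 after a common year.
1822: Jan 1 is Tuesday.
1823: Wednesday
1824: Thursday (leap)
1825: Saturday
1826: Sunday
1827: Monday
1827 begins on a Monday and is a common year.

1827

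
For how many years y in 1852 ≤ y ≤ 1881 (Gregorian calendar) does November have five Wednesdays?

November has 30 days; it has five Wednesdays when Wednesday falls among the first (month-length − 28) days — i.e. when November 1 is one of Wednesday/Tuesday.
November 1 by year: 1852:Mon 1853:Tue✓ 1854:Wed✓ 1855:Thu 1856:Sat 1857:Sun 1858:Mon 1859:Tue✓ 1860:Thu 1861:Fri 1862:Sat 1863:Sun 1864:Tue✓ 1865:Wed✓ 1866:Thu 1867:Fri 1868:Sun 1869:Mon 1870:Tue✓ 1871:Wed✓ 1872:Fri 1873:Sat 1874:Sun 1875:Mon 1876:Wed✓ 1877:Thu 1878:Fri 1879:Sat 1880:Mon 1881:Tue✓
Years with five Wednesdays: 1853, 1854, 1859, 1864, 1865, 1870, 1871, 1876, 1881 → 9.

9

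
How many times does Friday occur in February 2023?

4

February 2023 has 28 days and begins on Wednesday.
The first Friday is February 3.
Fridays fall on 3, 10, 17, 24 — that's 4.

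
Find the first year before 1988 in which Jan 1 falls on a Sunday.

1984

Jan 1 advances by 2 weekdays after a leap year and by 1 after a common year.
1988: Jan 1 is Friday (leap).
1987: Thursday
1986: Wednesday
1985: Tuesday
1984: Sunday (leap)
1984 begins on a Sunday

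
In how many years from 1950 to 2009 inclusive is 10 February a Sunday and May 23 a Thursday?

6

Check each year's weekday for 10 February and May 23:
  1950: Fri/Tue  1951: Sat/Wed  1952: Sun/Fri  1953: Tue/Sat  1954: Wed/Sun  1955: Thu/Mon  1956: Fri/Wed  1957: Sun/Thu ✓  1958: Mon/Fri  1959: Tue/Sat  1960: Wed/Mon  1961: Fri/Tue  1962: Sat/Wed  1963: Sun/Thu ✓  …(32 more)…  1996: Sat/Thu  1997: Mon/Fri  1998: Tue/Sat  1999: Wed/Sun  2000: Thu/Tue  2001: Sat/Wed  2002: Sun/Thu ✓  2003: Mon/Fri  2004: Tue/Sun  2005: Thu/Mon  2006: Fri/Tue  2007: Sat/Wed  2008: Sun/Fri  2009: Tue/Sat
Both conditions hold in: 1957, 1963, 1974, 1985, 1991, 2002 — 6.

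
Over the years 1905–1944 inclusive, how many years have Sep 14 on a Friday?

Track Sep 14's weekday year by year (advancing +1, or +2 across a Feb 29):
  1905: Thu  1906: Fri (+1) ✓  1907: Sat (+1)  1908: Mon (+2)  1909: Tue (+1)
  1910: Wed (+1)  1911: Thu (+1)  1912: Sat (+2)  1913: Sun (+1)  1914: Mon (+1)
  1915: Tue (+1)  1916: Thu (+2)  1917: Fri (+1) ✓  1918: Sat (+1)  … (12 more years) …
  1931: Mon (+1)  1932: Wed (+2)  1933: Thu (+1)  1934: Fri (+1) ✓  1935: Sat (+1)
  1936: Mon (+2)  1937: Tue (+1)  1938: Wed (+1)  1939: Thu (+1)  1940: Sat (+2)
  1941: Sun (+1)  1942: Mon (+1)  1943: Tue (+1)  1944: Thu (+2)
Friday years: 1906, 1917, 1923, 1928, 1934 — 5 in total.

5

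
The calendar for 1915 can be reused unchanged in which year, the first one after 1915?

1926

Two years share a calendar iff Jan 1 falls on the same weekday and both are leap or both are common. 1915: Jan 1 is Friday, common year.
1916: Jan 1 Saturday, leap
1917: Jan 1 Monday, common
1918: Jan 1 Tuesday, common
1919: Jan 1 Wednesday, common
1920: Jan 1 Thursday, leap
1921: Jan 1 Saturday, common
1922: Jan 1 Sunday, common
1923: Jan 1 Monday, common
1924: Jan 1 Tuesday, leap
1925: Jan 1 Thursday, common
1926: Jan 1 Friday, common
1926 matches on both conditions.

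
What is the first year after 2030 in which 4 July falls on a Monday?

From one year to the next, a fixed date's weekday advances by 1, or by 2 when a Feb 29 lies between the two dates.
2030: July 4 is Thursday.
2031: Friday (+1)
2032: Sunday (+2)
2033: Monday (+1)
4 July falls on a Monday in 2033.

2033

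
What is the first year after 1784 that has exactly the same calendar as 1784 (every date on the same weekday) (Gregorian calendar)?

Two years share a calendar iff Jan 1 falls on the same weekday and both are leap or both are common. 1784: Jan 1 is Thursday, leap year.
1785: Jan 1 Saturday, common
1786: Jan 1 Sunday, common
1787: Jan 1 Monday, common
1788: Jan 1 Tuesday, leap
1789: Jan 1 Thursday, common
1790: Jan 1 Friday, common
1791: Jan 1 Saturday, common
1792: Jan 1 Sunday, leap
1793: Jan 1 Tuesday, common
1794: Jan 1 Wednesday, common
1795: Jan 1 Thursday, common
1796: Jan 1 Friday, leap
1797: Jan 1 Sunday, common
1798: Jan 1 Monday, common
1799: Jan 1 Tuesday, common
1800: Jan 1 Wednesday, common
1801: Jan 1 Thursday, common
1802: Jan 1 Friday, common
1803: Jan 1 Saturday, common
1804: Jan 1 Sunday, leap
1805: Jan 1 Tuesday, common
1806: Jan 1 Wednesday, common
1807: Jan 1 Thursday, common
1808: Jan 1 Friday, leap
1809: Jan 1 Sunday, common
1810: Jan 1 Monday, common
1811: Jan 1 Tuesday, common
1812: Jan 1 Wednesday, leap
1813: Jan 1 Friday, common
1814: Jan 1 Saturday, common
1815: Jan 1 Sunday, common
1816: Jan 1 Monday, leap
1817: Jan 1 Wednesday, common
1818: Jan 1 Thursday, common
1819: Jan 1 Friday, common
1820: Jan 1 Saturday, leap
1821: Jan 1 Monday, common
1822: Jan 1 Tuesday, common
1823: Jan 1 Wednesday, common
1824: Jan 1 Thursday, leap
1824 matches on both conditions.

1824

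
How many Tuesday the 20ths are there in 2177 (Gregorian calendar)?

Check the 20th of each month of 2177: Jan 20: Mon, Feb 20: Thu, Mar 20: Thu, Apr 20: Sun, May 20: Tue, Jun 20: Fri, Jul 20: Sun, Aug 20: Wed, Sep 20: Sat, Oct 20: Mon, Nov 20: Thu, Dec 20: Sat.
Tuesday occurs in May — 1 month.

1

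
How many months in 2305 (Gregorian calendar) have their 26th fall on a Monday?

1

Check the 26th of each month of 2305: Jan 26: Thu, Feb 26: Sun, Mar 26: Sun, Apr 26: Wed, May 26: Fri, Jun 26: Mon, Jul 26: Wed, Aug 26: Sat, Sep 26: Tue, Oct 26: Thu, Nov 26: Sun, Dec 26: Tue.
Monday occurs in June — 1 month.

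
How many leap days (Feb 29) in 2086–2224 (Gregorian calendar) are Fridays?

Leap years in 2086–2224: 33 of them.
Feb 29 weekday advances by 5 (mod 7) from one leap year to the next four years later (or differs when a century non-leap intervenes).
Leap-day weekdays: 2088:Sun 2092:Fri✓ 2096:Wed 2104:Fri✓ 2108:Wed 2112:Mon 2116:Sat 2120:Thu 2124:Tue 2128:Sun 2132:Fri✓ 2136:Wed 2140:Mon …(7 more)… 2172:Sat 2176:Thu 2180:Tue 2184:Sun 2188:Fri✓ 2192:Wed 2196:Mon 2204:Wed 2208:Mon 2212:Sat 2216:Thu 2220:Tue 2224:Sun
Friday: 2092, 2104, 2132, 2160, 2188 → 5.

5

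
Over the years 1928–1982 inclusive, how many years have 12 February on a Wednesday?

Track 12 February's weekday year by year (advancing +1, or +2 across a Feb 29):
  1928: Sun  1929: Tue (+2)  1930: Wed (+1) ✓  1931: Thu (+1)  1932: Fri (+1)
  1933: Sun (+2)  1934: Mon (+1)  1935: Tue (+1)  1936: Wed (+1) ✓  1937: Fri (+2)
  1938: Sat (+1)  1939: Sun (+1)  1940: Mon (+1)  1941: Wed (+2) ✓  … (27 more years) …
  1969: Wed (+2) ✓  1970: Thu (+1)  1971: Fri (+1)  1972: Sat (+1)  1973: Mon (+2)
  1974: Tue (+1)  1975: Wed (+1) ✓  1976: Thu (+1)  1977: Sat (+2)  1978: Sun (+1)
  1979: Mon (+1)  1980: Tue (+1)  1981: Thu (+2)  1982: Fri (+1)
Wednesday years: 1930, 1936, 1941, 1947, 1958, 1964, 1969, 1975 — 8 in total.

8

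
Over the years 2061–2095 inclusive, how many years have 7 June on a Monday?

Track 7 June's weekday year by year (advancing +1, or +2 across a Feb 29):
  2061: Tue  2062: Wed (+1)  2063: Thu (+1)  2064: Sat (+2)  2065: Sun (+1)
  2066: Mon (+1) ✓  2067: Tue (+1)  2068: Thu (+2)  2069: Fri (+1)  2070: Sat (+1)
  2071: Sun (+1)  2072: Tue (+2)  2073: Wed (+1)  2074: Thu (+1)  … (7 more years) …
  2082: Sun (+1)  2083: Mon (+1) ✓  2084: Wed (+2)  2085: Thu (+1)  2086: Fri (+1)
  2087: Sat (+1)  2088: Mon (+2) ✓  2089: Tue (+1)  2090: Wed (+1)  2091: Thu (+1)
  2092: Sat (+2)  2093: Sun (+1)  2094: Mon (+1) ✓  2095: Tue (+1)
Monday years: 2066, 2077, 2083, 2088, 2094 — 5 in total.

5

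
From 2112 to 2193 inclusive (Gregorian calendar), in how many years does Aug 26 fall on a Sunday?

Track Aug 26's weekday year by year (advancing +1, or +2 across a Feb 29):
  2112: Fri  2113: Sat (+1)  2114: Sun (+1) ✓  2115: Mon (+1)  2116: Wed (+2)
  2117: Thu (+1)  2118: Fri (+1)  2119: Sat (+1)  2120: Mon (+2)  2121: Tue (+1)
  2122: Wed (+1)  2123: Thu (+1)  2124: Sat (+2)  2125: Sun (+1) ✓  … (54 more years) …
  2180: Sat (+2)  2181: Sun (+1) ✓  2182: Mon (+1)  2183: Tue (+1)  2184: Thu (+2)
  2185: Fri (+1)  2186: Sat (+1)  2187: Sun (+1) ✓  2188: Tue (+2)  2189: Wed (+1)
  2190: Thu (+1)  2191: Fri (+1)  2192: Sun (+2) ✓  2193: Mon (+1)
Sunday years: 2114, 2125, 2131, 2136, 2142, 2153, 2159, 2164, 2170, 2181, 2187, 2192 — 12 in total.

12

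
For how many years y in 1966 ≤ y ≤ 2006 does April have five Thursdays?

April has 30 days; it has five Thursdays when Thursday falls among the first (month-length − 28) days — i.e. when April 1 is one of Thursday/Wednesday.
April 1 by year: 1966:Fri 1967:Sat 1968:Mon 1969:Tue 1970:Wed✓ 1971:Thu✓ 1972:Sat 1973:Sun 1974:Mon 1975:Tue 1976:Thu✓ 1977:Fri 1978:Sat 1979:Sun 1980:Tue …(11 more)… 1992:Wed✓ 1993:Thu✓ 1994:Fri 1995:Sat 1996:Mon 1997:Tue 1998:Wed✓ 1999:Thu✓ 2000:Sat 2001:Sun 2002:Mon 2003:Tue 2004:Thu✓ 2005:Fri 2006:Sat
Years with five Thursdays: 1970, 1971, 1976, 1981, 1982, 1987, 1992, 1993, 1998, 1999, 2004 → 11.

11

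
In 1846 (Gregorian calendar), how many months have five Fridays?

4

A month of length L has five Fridays iff its first Friday is on day ≤ L−28 (so day 1–3 in a 31-day month, 1–2 in a 30-day month, day 1 in a leap February).
Checking each month of 1846: Jan starts Thu (31d) ✓; Feb starts Sun (28d); Mar starts Sun (31d); Apr starts Wed (30d); May starts Fri (31d) ✓; Jun starts Mon (30d); Jul starts Wed (31d) ✓; Aug starts Sat (31d); Sep starts Tue (30d); Oct starts Thu (31d) ✓; Nov starts Sun (30d); Dec starts Tue (31d).
Five-Friday months: January, May, July, October → 4.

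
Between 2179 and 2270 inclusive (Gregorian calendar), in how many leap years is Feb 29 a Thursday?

2

Leap years in 2179–2270: 22 of them.
Feb 29 weekday advances by 5 (mod 7) from one leap year to the next four years later (or differs when a century non-leap intervenes).
Leap-day weekdays: 2180:Tue 2184:Sun 2188:Fri 2192:Wed 2196:Mon 2204:Wed 2208:Mon 2212:Sat 2216:Thu✓ 2220:Tue 2224:Sun 2228:Fri 2232:Wed 2236:Mon 2240:Sat 2244:Thu✓ 2248:Tue 2252:Sun 2256:Fri 2260:Wed 2264:Mon 2268:Sat
Thursday: 2216, 2244 → 2.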